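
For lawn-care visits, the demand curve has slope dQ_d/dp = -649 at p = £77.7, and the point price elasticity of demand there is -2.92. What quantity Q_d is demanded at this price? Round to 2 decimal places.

Ed = (dQ_d/dp)·(p/Q_d) ⇒ Q_d = (dQ_d/dp)·p/Ed = (-649)·77.7/(-2.92) = 17269.6232…

17269.62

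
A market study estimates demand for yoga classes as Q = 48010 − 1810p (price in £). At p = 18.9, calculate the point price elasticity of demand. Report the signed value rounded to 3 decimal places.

-2.479

dQ/dp = −1810. At p = 18.9, Q = 48010 − 1810(18.9) = 13801.
Ed = (dQ/dp)·(p/Q) = −1810 × (18.9/13801) = -2.47873…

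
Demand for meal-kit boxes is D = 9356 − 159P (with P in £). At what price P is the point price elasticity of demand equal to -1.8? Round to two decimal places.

Ed = −159P/(9356 − 159P). Set this equal to -1.8:
159P = 1.8·(9356 − 159P) ⇒ 159P(1 + 1.8) = 1.8·9356
P = 1.8·9356 / (159·2.8) = 37.8274…

37.83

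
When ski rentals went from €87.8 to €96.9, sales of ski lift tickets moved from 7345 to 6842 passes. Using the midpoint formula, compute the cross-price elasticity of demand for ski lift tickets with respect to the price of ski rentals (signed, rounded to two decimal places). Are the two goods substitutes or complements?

%ΔQ_{ski lift tickets} = (6842 − 7345)/avg = -503/7093.5 = -0.070909…
%ΔP_{ski rentals} = (96.9 − 87.8)/avg = 9.1/92.35 = 0.098538…
E_cross = (-503/7093.5) / (9.1/92.35) = -0.7196…
E_cross < 0 ⇒ the goods are complements.

-0.72; complements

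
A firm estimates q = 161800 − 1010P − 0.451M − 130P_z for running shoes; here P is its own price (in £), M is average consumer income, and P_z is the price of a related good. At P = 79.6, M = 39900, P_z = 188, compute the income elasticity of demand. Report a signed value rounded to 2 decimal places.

-0.46

At the given values, q = 161800 − 1010(79.6) − 0.451(39900) − 130(188) = 38969.1.
∂q/∂M = -0.451.
E = (-0.451) × (39900/38969.1) = -0.4617…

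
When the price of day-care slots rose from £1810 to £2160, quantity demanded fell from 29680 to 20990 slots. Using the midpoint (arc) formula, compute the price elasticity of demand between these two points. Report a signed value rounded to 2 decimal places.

%ΔQ = (20990 − 29680) / [(29680 + 20990)/2] = -8690/25335 = -0.343003…
%ΔP = (2160 − 1810) / [(1810 + 2160)/2] = 350/1985 = 0.176322…
Arc Ed = %ΔQ / %ΔP = (-8690/25335) / (350/1985) = -1.9453…

-1.95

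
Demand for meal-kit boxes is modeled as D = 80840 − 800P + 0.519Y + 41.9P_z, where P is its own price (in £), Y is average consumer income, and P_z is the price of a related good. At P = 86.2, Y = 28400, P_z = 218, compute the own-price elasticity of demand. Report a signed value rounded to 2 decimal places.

At the given values, D = 80840 − 800(86.2) + 0.519(28400) + 41.9(218) = 35753.8.
∂D/∂P = −800.
E = (-800) × (86.2/35753.8) = -1.9287…

-1.93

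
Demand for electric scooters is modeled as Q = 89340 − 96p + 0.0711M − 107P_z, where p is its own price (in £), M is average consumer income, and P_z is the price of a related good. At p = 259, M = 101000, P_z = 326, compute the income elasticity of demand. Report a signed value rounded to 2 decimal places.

At the given values, Q = 89340 − 96(259) + 0.0711(101000) − 107(326) = 36775.1.
∂Q/∂M = 0.0711.
E = (0.0711) × (101000/36775.1) = 0.1952…

0.20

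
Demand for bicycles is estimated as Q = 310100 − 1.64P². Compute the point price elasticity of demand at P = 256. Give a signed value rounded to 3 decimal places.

-1.061

dQ/dP = −2·1.64·P = -839.68. At P = 256, Q = 202620.96.
Ed = (dQ/dP)·(P/Q) = (-839.68) × (256/202620.96) = -1.06088…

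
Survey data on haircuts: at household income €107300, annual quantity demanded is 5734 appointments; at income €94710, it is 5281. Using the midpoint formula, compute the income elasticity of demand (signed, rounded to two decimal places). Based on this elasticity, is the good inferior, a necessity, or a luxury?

%ΔQ = (5281 − 5734)/[( 5734 + 5281)/2] = -453/5507.5 = -0.082251…
%ΔIncome = (94710 − 107300)/[( 107300 + 94710)/2] = -12590/101005 = -0.124647…
E_income = (-453/5507.5) / (-12590/101005) = 0.6598…
0 < E_income < 1 ⇒ normal good, necessity.

0.66; necessity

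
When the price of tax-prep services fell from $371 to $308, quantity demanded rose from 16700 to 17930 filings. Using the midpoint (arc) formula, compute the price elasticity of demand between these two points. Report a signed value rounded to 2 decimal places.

-0.38

%ΔQ = (17930 − 16700) / [(16700 + 17930)/2] = 1230/17315 = 0.071036…
%ΔP = (308 − 371) / [(371 + 308)/2] = -63/339.5 = -0.185567…
Arc Ed = %ΔQ / %ΔP = (1230/17315) / (-63/339.5) = -0.3828…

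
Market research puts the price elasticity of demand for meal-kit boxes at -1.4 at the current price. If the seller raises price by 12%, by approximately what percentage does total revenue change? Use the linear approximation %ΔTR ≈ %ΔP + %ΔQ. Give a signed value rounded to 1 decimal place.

%ΔQ ≈ Ed × %ΔP = (-1.4) × (+12%) = -16.8000%
%ΔTR ≈ %ΔP + %ΔQ = (+12%) + (-16.8000%) = -4.8000%

-4.8%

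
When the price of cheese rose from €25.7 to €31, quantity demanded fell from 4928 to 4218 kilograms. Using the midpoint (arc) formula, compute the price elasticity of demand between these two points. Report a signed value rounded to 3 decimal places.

-0.830

%ΔQ = (4218 − 4928) / [(4928 + 4218)/2] = -710/4573 = -0.155259…
%ΔP = (31 − 25.7) / [(25.7 + 31)/2] = 5.3/28.35 = 0.186948…
Arc Ed = %ΔQ / %ΔP = (-710/4573) / (5.3/28.35) = -0.83048…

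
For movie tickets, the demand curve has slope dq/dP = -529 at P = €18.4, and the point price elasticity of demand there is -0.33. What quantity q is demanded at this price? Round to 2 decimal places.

29495.76

Ed = (dq/dP)·(P/q) ⇒ q = (dq/dP)·P/Ed = (-529)·18.4/(-0.33) = 29495.7575…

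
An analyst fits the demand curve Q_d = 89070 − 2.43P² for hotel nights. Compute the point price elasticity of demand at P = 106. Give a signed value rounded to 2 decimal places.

-0.88

dQ_d/dP = −2·2.43·P = -515.16. At P = 106, Q_d = 61766.52.
Ed = (dQ_d/dP)·(P/Q_d) = (-515.16) × (106/61766.52) = -0.8840…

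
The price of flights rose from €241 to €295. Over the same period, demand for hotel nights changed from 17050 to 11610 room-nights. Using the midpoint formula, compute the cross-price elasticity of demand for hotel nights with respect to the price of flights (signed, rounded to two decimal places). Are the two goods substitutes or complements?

-1.88; complements

%ΔQ_{hotel nights} = (11610 − 17050)/avg = -5440/14330 = -0.379623…
%ΔP_{flights} = (295 − 241)/avg = 54/268 = 0.201492…
E_cross = (-5440/14330) / (54/268) = -1.8840…
E_cross < 0 ⇒ the goods are complements.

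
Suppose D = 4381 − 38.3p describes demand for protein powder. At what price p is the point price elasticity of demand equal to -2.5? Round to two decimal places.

Ed = −38.3p/(4381 − 38.3p). Set this equal to -2.5:
38.3p = 2.5·(4381 − 38.3p) ⇒ 38.3p(1 + 2.5) = 2.5·4381
p = 2.5·4381 / (38.3·3.5) = 81.7045…

81.70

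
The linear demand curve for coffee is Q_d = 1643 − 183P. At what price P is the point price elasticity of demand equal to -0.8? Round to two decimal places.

Ed = −183P/(1643 − 183P). Set this equal to -0.8:
183P = 0.8·(1643 − 183P) ⇒ 183P(1 + 0.8) = 0.8·1643
P = 0.8·1643 / (183·1.8) = 3.9902…

3.99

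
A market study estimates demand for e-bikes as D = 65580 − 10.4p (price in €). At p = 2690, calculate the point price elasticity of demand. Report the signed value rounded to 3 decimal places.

dD/dp = −10.4. At p = 2690, D = 65580 − 10.4(2690) = 37604.
Ed = (dD/dp)·(p/D) = −10.4 × (2690/37604) = -0.74396…

-0.744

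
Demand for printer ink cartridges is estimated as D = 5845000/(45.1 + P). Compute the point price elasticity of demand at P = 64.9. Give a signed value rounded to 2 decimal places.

-0.59

dD/dP = −5845000/(45.1 + P)² = -483.058. At P = 64.9, D = 53136.4.
Ed = (dD/dP)·(P/D) = (-483.058) × (64.9/53136.4) = -0.59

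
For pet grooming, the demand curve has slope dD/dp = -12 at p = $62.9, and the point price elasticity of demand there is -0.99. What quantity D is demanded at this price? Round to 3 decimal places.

762.424

Ed = (dD/dp)·(p/D) ⇒ D = (dD/dp)·p/Ed = (-12)·62.9/(-0.99) = 762.42424…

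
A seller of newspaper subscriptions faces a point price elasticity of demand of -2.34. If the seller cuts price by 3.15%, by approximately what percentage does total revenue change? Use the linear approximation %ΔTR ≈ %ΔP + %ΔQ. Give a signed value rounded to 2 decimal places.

+4.22%

%ΔQ ≈ Ed × %ΔP = (-2.34) × (-3.15%) = +7.3710%
%ΔTR ≈ %ΔP + %ΔQ = (-3.15%) + (+7.3710%) = +4.2210%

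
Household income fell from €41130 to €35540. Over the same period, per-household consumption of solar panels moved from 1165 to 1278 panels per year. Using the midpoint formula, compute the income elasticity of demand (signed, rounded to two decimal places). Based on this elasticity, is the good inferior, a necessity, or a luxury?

%ΔQ = (1278 − 1165)/[( 1165 + 1278)/2] = 113/1221.5 = 0.092509…
%ΔIncome = (35540 − 41130)/[( 41130 + 35540)/2] = -5590/38335 = -0.145819…
E_income = (113/1221.5) / (-5590/38335) = -0.6344…
E_income < 0 ⇒ inferior good.

-0.63; inferior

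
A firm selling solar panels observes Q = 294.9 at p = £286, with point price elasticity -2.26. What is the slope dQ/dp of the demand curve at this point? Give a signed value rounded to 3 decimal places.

-2.330

Ed = (dQ/dp)·(p/Q) ⇒ dQ/dp = Ed·Q/p = (-2.26)·294.9/286 = -2.33032…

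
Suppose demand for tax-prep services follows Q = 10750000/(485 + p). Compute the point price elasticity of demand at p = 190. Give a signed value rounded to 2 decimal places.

dQ/dp = −10750000/(485 + p)² = -23.594. At p = 190, Q = 15925.9.
Ed = (dQ/dp)·(p/Q) = (-23.594) × (190/15925.9) = -0.2814…

-0.28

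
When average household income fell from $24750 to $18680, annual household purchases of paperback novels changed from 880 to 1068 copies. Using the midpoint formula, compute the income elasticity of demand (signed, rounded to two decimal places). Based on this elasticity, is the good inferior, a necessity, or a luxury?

-0.69; inferior

%ΔQ = (1068 − 880)/[( 880 + 1068)/2] = 188/974 = 0.193018…
%ΔIncome = (18680 − 24750)/[( 24750 + 18680)/2] = -6070/21715 = -0.279530…
E_income = (188/974) / (-6070/21715) = -0.6905…
E_income < 0 ⇒ inferior good.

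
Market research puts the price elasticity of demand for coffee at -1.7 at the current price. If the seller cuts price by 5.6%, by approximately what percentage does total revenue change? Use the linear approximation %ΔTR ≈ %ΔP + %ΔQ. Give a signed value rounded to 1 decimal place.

+3.9%

%ΔQ ≈ Ed × %ΔP = (-1.7) × (-5.6%) = +9.5200%
%ΔTR ≈ %ΔP + %ΔQ = (-5.6%) + (+9.5200%) = +3.9200%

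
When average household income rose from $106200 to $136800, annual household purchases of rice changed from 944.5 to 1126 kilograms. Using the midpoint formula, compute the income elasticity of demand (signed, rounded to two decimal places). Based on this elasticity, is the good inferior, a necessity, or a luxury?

0.70; necessity

%ΔQ = (1126 − 944.5)/[( 944.5 + 1126)/2] = 181.5/1035.25 = 0.175319…
%ΔIncome = (136800 − 106200)/[( 106200 + 136800)/2] = 30600/121500 = 0.251851…
E_income = (181.5/1035.25) / (30600/121500) = 0.6961…
0 < E_income < 1 ⇒ normal good, necessity.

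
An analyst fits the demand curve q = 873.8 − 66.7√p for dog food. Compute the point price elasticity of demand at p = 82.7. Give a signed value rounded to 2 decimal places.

-1.13

dq/dp = −66.7/(2√p) = -3.66727. At p = 82.7, q = 267.233.
Ed = (dq/dp)·(p/q) = (-3.66727) × (82.7/267.233) = -1.1349…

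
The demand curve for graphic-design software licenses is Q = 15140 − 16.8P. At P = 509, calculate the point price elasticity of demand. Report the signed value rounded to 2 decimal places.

dQ/dP = −16.8. At P = 509, Q = 15140 − 16.8(509) = 6588.8.
Ed = (dQ/dP)·(P/Q) = −16.8 × (509/6588.8) = -1.2978…

-1.30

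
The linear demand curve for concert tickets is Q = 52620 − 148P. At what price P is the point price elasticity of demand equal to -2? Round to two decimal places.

237.03

Ed = −148P/(52620 − 148P). Set this equal to -2:
148P = 2·(52620 − 148P) ⇒ 148P(1 + 2) = 2·52620
P = 2·52620 / (148·3) = 237.0270…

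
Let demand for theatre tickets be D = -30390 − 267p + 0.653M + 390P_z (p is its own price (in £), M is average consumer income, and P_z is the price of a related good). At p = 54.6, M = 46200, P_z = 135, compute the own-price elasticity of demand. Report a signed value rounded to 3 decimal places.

-0.385

At the given values, D = -30390 − 267(54.6) + 0.653(46200) + 390(135) = 37850.4.
∂D/∂p = −267.
E = (-267) × (54.6/37850.4) = -0.38515…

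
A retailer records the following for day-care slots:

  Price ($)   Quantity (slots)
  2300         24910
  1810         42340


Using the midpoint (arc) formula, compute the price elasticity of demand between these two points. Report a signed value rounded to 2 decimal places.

%ΔQ = (42340 − 24910) / [(24910 + 42340)/2] = 17430/33625 = 0.518364…
%ΔP = (1810 − 2300) / [(2300 + 1810)/2] = -490/2055 = -0.238442…
Arc Ed = %ΔQ / %ΔP = (17430/33625) / (-490/2055) = -2.1739…

-2.17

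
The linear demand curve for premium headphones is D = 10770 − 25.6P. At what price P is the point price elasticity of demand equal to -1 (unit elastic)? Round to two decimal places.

Ed = −25.6P/(10770 − 25.6P). Set this equal to -1:
25.6P = 1·(10770 − 25.6P) ⇒ 25.6P(1 + 1) = 1·10770
P = 1·10770 / (25.6·2) = 210.3515…

210.35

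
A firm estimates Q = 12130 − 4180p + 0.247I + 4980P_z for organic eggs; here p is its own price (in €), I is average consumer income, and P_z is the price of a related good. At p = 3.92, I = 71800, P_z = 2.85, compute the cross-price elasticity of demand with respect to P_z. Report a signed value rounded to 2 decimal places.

At the given values, Q = 12130 − 4180(3.92) + 0.247(71800) + 4980(2.85) = 27672.
∂Q/∂P_z = 4980.
E = (4980) × (2.85/27672) = 0.5129…

0.51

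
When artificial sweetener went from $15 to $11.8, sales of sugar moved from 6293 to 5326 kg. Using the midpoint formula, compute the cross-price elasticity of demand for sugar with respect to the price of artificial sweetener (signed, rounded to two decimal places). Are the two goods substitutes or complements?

%ΔQ_{sugar} = (5326 − 6293)/avg = -967/5809.5 = -0.166451…
%ΔP_{artificial sweetener} = (11.8 − 15)/avg = -3.2/13.4 = -0.238805…
E_cross = (-967/5809.5) / (-3.2/13.4) = 0.6970…
E_cross > 0 ⇒ the goods are substitutes.

0.70; substitutes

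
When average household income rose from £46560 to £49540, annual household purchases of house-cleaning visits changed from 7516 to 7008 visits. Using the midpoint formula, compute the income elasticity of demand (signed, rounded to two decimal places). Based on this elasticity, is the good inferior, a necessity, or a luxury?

%ΔQ = (7008 − 7516)/[( 7516 + 7008)/2] = -508/7262 = -0.069953…
%ΔIncome = (49540 − 46560)/[( 46560 + 49540)/2] = 2980/48050 = 0.062018…
E_income = (-508/7262) / (2980/48050) = -1.1279…
E_income < 0 ⇒ inferior good.

-1.13; inferior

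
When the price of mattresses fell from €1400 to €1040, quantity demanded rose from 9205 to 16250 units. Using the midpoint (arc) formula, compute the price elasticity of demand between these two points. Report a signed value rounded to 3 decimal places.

-1.876

%ΔQ = (16250 − 9205) / [(9205 + 16250)/2] = 7045/12727.5 = 0.553525…
%ΔP = (1040 − 1400) / [(1400 + 1040)/2] = -360/1220 = -0.295081…
Arc Ed = %ΔQ / %ΔP = (7045/12727.5) / (-360/1220) = -1.87583…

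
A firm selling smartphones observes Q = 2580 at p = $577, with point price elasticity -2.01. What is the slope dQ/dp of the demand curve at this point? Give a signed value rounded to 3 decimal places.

-8.988

Ed = (dQ/dp)·(p/Q) ⇒ dQ/dp = Ed·Q/p = (-2.01)·2580/577 = -8.98752…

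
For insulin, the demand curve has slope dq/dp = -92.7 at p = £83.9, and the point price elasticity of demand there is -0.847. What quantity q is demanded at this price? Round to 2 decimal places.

9182.44

Ed = (dq/dp)·(p/q) ⇒ q = (dq/dp)·p/Ed = (-92.7)·83.9/(-0.847) = 9182.4439…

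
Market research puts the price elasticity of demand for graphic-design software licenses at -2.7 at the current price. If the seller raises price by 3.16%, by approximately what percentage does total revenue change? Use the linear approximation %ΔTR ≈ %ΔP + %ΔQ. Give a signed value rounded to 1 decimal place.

%ΔQ ≈ Ed × %ΔP = (-2.7) × (+3.16%) = -8.5320%
%ΔTR ≈ %ΔP + %ΔQ = (+3.16%) + (-8.5320%) = -5.3720%

-5.4%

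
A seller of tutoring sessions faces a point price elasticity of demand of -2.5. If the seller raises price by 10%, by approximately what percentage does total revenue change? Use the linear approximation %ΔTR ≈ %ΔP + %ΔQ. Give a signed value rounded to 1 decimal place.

-15.0%

%ΔQ ≈ Ed × %ΔP = (-2.5) × (+10%) = -25.0000%
%ΔTR ≈ %ΔP + %ΔQ = (+10%) + (-25.0000%) = -15.0000%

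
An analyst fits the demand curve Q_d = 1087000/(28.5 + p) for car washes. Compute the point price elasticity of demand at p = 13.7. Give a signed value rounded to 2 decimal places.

-0.32

dQ_d/dp = −1087000/(28.5 + p)² = -610.386. At p = 13.7, Q_d = 25758.3.
Ed = (dQ_d/dp)·(p/Q_d) = (-610.386) × (13.7/25758.3) = -0.3246…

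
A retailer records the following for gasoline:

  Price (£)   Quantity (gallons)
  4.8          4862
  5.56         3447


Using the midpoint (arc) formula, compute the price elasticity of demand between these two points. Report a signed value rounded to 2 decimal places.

%ΔQ = (3447 − 4862) / [(4862 + 3447)/2] = -1415/4154.5 = -0.340594…
%ΔP = (5.56 − 4.8) / [(4.8 + 5.56)/2] = 0.76/5.18 = 0.146718…
Arc Ed = %ΔQ / %ΔP = (-1415/4154.5) / (0.76/5.18) = -2.3214…

-2.32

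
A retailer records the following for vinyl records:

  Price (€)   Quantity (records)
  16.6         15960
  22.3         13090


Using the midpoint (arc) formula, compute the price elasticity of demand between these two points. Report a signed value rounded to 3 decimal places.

-0.674

%ΔQ = (13090 − 15960) / [(15960 + 13090)/2] = -2870/14525 = -0.197590…
%ΔP = (22.3 − 16.6) / [(16.6 + 22.3)/2] = 5.7/19.45 = 0.293059…
Arc Ed = %ΔQ / %ΔP = (-2870/14525) / (5.7/19.45) = -0.67423…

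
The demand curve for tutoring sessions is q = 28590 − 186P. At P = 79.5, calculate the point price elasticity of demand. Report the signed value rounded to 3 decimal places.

-1.071

dq/dP = −186. At P = 79.5, q = 28590 − 186(79.5) = 13803.
Ed = (dq/dP)·(P/q) = −186 × (79.5/13803) = -1.07128…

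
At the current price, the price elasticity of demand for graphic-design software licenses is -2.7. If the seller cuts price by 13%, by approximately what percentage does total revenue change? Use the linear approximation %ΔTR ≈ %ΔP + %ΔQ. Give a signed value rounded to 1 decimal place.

%ΔQ ≈ Ed × %ΔP = (-2.7) × (-13%) = +35.1000%
%ΔTR ≈ %ΔP + %ΔQ = (-13%) + (+35.1000%) = +22.1000%

+22.1%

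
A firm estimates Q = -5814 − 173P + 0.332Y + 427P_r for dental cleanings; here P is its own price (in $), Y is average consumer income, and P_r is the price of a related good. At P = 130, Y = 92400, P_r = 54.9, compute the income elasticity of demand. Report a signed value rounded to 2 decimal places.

At the given values, Q = -5814 − 173(130) + 0.332(92400) + 427(54.9) = 25815.1.
∂Q/∂Y = 0.332.
E = (0.332) × (92400/25815.1) = 1.1883…

1.19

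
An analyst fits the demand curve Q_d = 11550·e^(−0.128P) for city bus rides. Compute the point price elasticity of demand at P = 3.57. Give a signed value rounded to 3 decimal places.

-0.457

dQ_d/dP = −0.128·Q_d = -936.131. At P = 3.57, Q_d = 7313.53.
Ed = (dQ_d/dP)·(P/Q_d) = (-936.131) × (3.57/7313.53) = -0.45696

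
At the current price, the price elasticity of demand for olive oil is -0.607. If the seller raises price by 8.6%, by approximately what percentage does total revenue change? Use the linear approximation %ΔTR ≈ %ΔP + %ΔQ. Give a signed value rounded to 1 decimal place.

%ΔQ ≈ Ed × %ΔP = (-0.607) × (+8.6%) = -5.2202%
%ΔTR ≈ %ΔP + %ΔQ = (+8.6%) + (-5.2202%) = +3.3798%

+3.4%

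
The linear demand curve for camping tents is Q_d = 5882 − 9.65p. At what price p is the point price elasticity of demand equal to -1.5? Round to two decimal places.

Ed = −9.65p/(5882 − 9.65p). Set this equal to -1.5:
9.65p = 1.5·(5882 − 9.65p) ⇒ 9.65p(1 + 1.5) = 1.5·5882
p = 1.5·5882 / (9.65·2.5) = 365.7202…

365.72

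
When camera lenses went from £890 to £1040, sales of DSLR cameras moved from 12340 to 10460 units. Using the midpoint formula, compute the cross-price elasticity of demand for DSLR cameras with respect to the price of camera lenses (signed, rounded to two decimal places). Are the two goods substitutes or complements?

%ΔQ_{DSLR cameras} = (10460 − 12340)/avg = -1880/11400 = -0.164912…
%ΔP_{camera lenses} = (1040 − 890)/avg = 150/965 = 0.155440…
E_cross = (-1880/11400) / (150/965) = -1.0609…
E_cross < 0 ⇒ the goods are complements.

-1.06; complements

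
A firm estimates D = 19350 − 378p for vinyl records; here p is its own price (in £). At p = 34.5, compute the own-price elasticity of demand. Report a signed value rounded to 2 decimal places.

At the given values, D = 19350 − 378(34.5) = 6309.
∂D/∂p = −378.
E = (-378) × (34.5/6309) = -2.0670…

-2.07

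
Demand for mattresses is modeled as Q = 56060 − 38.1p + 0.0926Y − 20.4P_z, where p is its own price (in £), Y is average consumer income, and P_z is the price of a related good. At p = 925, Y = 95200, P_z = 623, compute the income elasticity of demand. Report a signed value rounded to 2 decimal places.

At the given values, Q = 56060 − 38.1(925) + 0.0926(95200) − 20.4(623) = 16923.82.
∂Q/∂Y = 0.0926.
E = (0.0926) × (95200/16923.82) = 0.5208…

0.52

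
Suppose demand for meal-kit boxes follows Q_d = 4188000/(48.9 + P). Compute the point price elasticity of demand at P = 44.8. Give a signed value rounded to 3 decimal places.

-0.478

dQ_d/dP = −4188000/(48.9 + P)² = -477.01. At P = 44.8, Q_d = 44695.8.
Ed = (dQ_d/dP)·(P/Q_d) = (-477.01) × (44.8/44695.8) = -0.47812…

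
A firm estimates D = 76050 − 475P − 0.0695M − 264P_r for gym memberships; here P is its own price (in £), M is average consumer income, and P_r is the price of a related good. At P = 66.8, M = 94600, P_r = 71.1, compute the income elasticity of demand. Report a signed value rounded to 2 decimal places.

-0.35

At the given values, D = 76050 − 475(66.8) − 0.0695(94600) − 264(71.1) = 18974.9.
∂D/∂M = -0.0695.
E = (-0.0695) × (94600/18974.9) = -0.3464…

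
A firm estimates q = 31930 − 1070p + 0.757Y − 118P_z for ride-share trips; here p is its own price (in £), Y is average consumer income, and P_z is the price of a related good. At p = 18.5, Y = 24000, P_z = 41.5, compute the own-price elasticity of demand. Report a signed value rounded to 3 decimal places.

-0.779

At the given values, q = 31930 − 1070(18.5) + 0.757(24000) − 118(41.5) = 25406.
∂q/∂p = −1070.
E = (-1070) × (18.5/25406) = -0.77914…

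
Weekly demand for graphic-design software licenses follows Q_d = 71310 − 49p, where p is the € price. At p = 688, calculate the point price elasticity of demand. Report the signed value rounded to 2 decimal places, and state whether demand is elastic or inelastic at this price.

-0.90; inelastic

dQ_d/dp = −49. At p = 688, Q_d = 71310 − 49(688) = 37598.
Ed = (dQ_d/dp)·(p/Q_d) = −49 × (688/37598) = -0.8966…
|Ed| = 0.90 < 1, so demand is inelastic.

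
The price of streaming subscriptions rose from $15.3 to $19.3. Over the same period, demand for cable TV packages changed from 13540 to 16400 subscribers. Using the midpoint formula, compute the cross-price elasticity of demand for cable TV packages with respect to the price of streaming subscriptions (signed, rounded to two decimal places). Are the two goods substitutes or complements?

0.83; substitutes

%ΔQ_{cable TV packages} = (16400 − 13540)/avg = 2860/14970 = 0.191048…
%ΔP_{streaming subscriptions} = (19.3 − 15.3)/avg = 4/17.3 = 0.231213…
E_cross = (2860/14970) / (4/17.3) = 0.8262…
E_cross > 0 ⇒ the goods are substitutes.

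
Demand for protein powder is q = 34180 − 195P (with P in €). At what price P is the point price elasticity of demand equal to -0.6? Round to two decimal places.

Ed = −195P/(34180 − 195P). Set this equal to -0.6:
195P = 0.6·(34180 − 195P) ⇒ 195P(1 + 0.6) = 0.6·34180
P = 0.6·34180 / (195·1.6) = 65.7307…

65.73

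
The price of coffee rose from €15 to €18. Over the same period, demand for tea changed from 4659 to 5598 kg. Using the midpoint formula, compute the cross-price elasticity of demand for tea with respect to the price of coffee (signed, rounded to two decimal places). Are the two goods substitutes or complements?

1.01; substitutes

%ΔQ_{tea} = (5598 − 4659)/avg = 939/5128.5 = 0.183094…
%ΔP_{coffee} = (18 − 15)/avg = 3/16.5 = 0.181818…
E_cross = (939/5128.5) / (3/16.5) = 1.0070…
E_cross > 0 ⇒ the goods are substitutes.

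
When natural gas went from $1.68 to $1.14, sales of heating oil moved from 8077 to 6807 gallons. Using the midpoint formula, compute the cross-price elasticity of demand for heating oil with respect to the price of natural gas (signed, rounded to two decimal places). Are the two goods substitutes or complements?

0.45; substitutes

%ΔQ_{heating oil} = (6807 − 8077)/avg = -1270/7442 = -0.170653…
%ΔP_{natural gas} = (1.14 − 1.68)/avg = -0.54/1.41 = -0.382978…
E_cross = (-1270/7442) / (-0.54/1.41) = 0.4455…
E_cross > 0 ⇒ the goods are substitutes.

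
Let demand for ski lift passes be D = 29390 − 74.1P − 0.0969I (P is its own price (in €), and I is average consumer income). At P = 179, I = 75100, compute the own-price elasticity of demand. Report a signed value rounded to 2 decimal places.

-1.50

At the given values, D = 29390 − 74.1(179) − 0.0969(75100) = 8848.91.
∂D/∂P = −74.1.
E = (-74.1) × (179/8848.91) = -1.4989…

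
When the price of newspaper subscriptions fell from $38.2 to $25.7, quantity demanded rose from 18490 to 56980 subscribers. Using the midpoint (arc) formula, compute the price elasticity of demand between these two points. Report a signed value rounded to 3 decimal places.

-2.607

%ΔQ = (56980 − 18490) / [(18490 + 56980)/2] = 38490/37735 = 1.020007…
%ΔP = (25.7 − 38.2) / [(38.2 + 25.7)/2] = -12.5/31.95 = -0.391236…
Arc Ed = %ΔQ / %ΔP = (38490/37735) / (-12.5/31.95) = -2.60714…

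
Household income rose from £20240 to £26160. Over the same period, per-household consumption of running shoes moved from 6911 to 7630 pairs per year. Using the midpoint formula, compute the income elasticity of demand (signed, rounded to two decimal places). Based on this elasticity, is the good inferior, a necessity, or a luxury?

%ΔQ = (7630 − 6911)/[( 6911 + 7630)/2] = 719/7270.5 = 0.098892…
%ΔIncome = (26160 − 20240)/[( 20240 + 26160)/2] = 5920/23200 = 0.255172…
E_income = (719/7270.5) / (5920/23200) = 0.3875…
0 < E_income < 1 ⇒ normal good, necessity.

0.39; necessity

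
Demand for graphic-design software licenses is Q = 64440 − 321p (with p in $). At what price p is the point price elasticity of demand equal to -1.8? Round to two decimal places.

Ed = −321p/(64440 − 321p). Set this equal to -1.8:
321p = 1.8·(64440 − 321p) ⇒ 321p(1 + 1.8) = 1.8·64440
p = 1.8·64440 / (321·2.8) = 129.0520…

129.05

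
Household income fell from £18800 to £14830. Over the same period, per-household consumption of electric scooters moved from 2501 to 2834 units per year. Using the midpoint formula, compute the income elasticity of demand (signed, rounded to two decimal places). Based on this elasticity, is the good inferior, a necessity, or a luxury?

-0.53; inferior

%ΔQ = (2834 − 2501)/[( 2501 + 2834)/2] = 333/2667.5 = 0.124835…
%ΔIncome = (14830 − 18800)/[( 18800 + 14830)/2] = -3970/16815 = -0.236098…
E_income = (333/2667.5) / (-3970/16815) = -0.5287…
E_income < 0 ⇒ inferior good.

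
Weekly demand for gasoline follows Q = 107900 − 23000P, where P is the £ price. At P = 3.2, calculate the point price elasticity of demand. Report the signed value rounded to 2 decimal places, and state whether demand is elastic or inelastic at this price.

dQ/dP = −23000. At P = 3.2, Q = 107900 − 23000(3.2) = 34300.
Ed = (dQ/dP)·(P/Q) = −23000 × (3.2/34300) = -2.1457…
|Ed| = 2.15 > 1, so demand is elastic.

-2.15; elastic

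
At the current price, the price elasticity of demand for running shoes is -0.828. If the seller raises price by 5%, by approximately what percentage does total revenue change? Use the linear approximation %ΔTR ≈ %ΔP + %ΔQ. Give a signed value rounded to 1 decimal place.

%ΔQ ≈ Ed × %ΔP = (-0.828) × (+5%) = -4.1400%
%ΔTR ≈ %ΔP + %ΔQ = (+5%) + (-4.1400%) = +0.8600%

+0.9%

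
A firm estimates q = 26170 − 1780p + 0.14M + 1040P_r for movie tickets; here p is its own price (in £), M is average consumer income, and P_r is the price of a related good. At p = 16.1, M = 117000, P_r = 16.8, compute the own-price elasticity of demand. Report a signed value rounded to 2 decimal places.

At the given values, q = 26170 − 1780(16.1) + 0.14(117000) + 1040(16.8) = 31364.
∂q/∂p = −1780.
E = (-1780) × (16.1/31364) = -0.9137…

-0.91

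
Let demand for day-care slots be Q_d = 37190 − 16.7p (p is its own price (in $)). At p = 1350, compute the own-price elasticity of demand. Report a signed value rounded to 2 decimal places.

-1.54

At the given values, Q_d = 37190 − 16.7(1350) = 14645.
∂Q_d/∂p = −16.7.
E = (-16.7) × (1350/14645) = -1.5394…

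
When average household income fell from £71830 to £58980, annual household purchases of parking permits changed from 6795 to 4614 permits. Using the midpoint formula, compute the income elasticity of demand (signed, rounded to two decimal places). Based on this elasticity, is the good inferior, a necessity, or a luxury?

1.95; luxury

%ΔQ = (4614 − 6795)/[( 6795 + 4614)/2] = -2181/5704.5 = -0.382329…
%ΔIncome = (58980 − 71830)/[( 71830 + 58980)/2] = -12850/65405 = -0.196468…
E_income = (-2181/5704.5) / (-12850/65405) = 1.9460…
E_income > 1 ⇒ normal good, luxury.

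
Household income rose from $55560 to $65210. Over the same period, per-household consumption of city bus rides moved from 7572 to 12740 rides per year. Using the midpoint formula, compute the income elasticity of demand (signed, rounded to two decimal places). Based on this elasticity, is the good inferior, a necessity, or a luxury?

%ΔQ = (12740 − 7572)/[( 7572 + 12740)/2] = 5168/10156 = 0.508861…
%ΔIncome = (65210 − 55560)/[( 55560 + 65210)/2] = 9650/60385 = 0.159807…
E_income = (5168/10156) / (9650/60385) = 3.1842…
E_income > 1 ⇒ normal good, luxury.

3.18; luxury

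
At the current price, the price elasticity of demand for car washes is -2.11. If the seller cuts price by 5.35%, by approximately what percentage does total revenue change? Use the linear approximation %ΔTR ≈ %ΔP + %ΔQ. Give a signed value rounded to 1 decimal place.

%ΔQ ≈ Ed × %ΔP = (-2.11) × (-5.35%) = +11.2885%
%ΔTR ≈ %ΔP + %ΔQ = (-5.35%) + (+11.2885%) = +5.9385%

+5.9%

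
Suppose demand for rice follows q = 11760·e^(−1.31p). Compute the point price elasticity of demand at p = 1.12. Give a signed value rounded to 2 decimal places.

dq/dp = −1.31·q = -3552.07. At p = 1.12, q = 2711.51.
Ed = (dq/dp)·(p/q) = (-3552.07) × (1.12/2711.51) = -1.4672

-1.47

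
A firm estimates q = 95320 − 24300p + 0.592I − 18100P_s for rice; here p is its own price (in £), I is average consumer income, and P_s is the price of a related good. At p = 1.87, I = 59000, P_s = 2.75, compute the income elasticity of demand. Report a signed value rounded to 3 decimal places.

0.997

At the given values, q = 95320 − 24300(1.87) + 0.592(59000) − 18100(2.75) = 35032.
∂q/∂I = 0.592.
E = (0.592) × (59000/35032) = 0.99703…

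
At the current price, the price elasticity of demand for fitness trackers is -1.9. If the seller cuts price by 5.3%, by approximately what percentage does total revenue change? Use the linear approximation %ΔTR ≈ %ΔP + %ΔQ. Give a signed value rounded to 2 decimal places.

%ΔQ ≈ Ed × %ΔP = (-1.9) × (-5.3%) = +10.0700%
%ΔTR ≈ %ΔP + %ΔQ = (-5.3%) + (+10.0700%) = +4.7700%

+4.77%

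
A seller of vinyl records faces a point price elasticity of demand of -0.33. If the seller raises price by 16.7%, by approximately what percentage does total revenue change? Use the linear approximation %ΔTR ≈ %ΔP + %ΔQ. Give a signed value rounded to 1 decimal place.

+11.2%

%ΔQ ≈ Ed × %ΔP = (-0.33) × (+16.7%) = -5.5110%
%ΔTR ≈ %ΔP + %ΔQ = (+16.7%) + (-5.5110%) = +11.1890%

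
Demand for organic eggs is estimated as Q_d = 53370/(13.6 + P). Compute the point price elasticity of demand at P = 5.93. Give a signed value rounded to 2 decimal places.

dQ_d/dP = −53370/(13.6 + P)² = -139.924. At P = 5.93, Q_d = 2732.72.
Ed = (dQ_d/dP)·(P/Q_d) = (-139.924) × (5.93/2732.72) = -0.3036…

-0.30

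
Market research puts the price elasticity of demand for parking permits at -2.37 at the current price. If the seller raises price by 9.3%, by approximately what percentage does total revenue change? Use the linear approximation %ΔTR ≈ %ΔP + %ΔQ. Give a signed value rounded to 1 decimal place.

-12.7%

%ΔQ ≈ Ed × %ΔP = (-2.37) × (+9.3%) = -22.0410%
%ΔTR ≈ %ΔP + %ΔQ = (+9.3%) + (-22.0410%) = -12.7410%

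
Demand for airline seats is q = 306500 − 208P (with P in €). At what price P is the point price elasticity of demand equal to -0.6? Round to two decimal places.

Ed = −208P/(306500 − 208P). Set this equal to -0.6:
208P = 0.6·(306500 − 208P) ⇒ 208P(1 + 0.6) = 0.6·306500
P = 0.6·306500 / (208·1.6) = 552.5841…

552.58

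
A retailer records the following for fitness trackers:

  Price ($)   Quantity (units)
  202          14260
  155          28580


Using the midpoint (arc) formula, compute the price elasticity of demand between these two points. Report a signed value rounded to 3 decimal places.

%ΔQ = (28580 − 14260) / [(14260 + 28580)/2] = 14320/21420 = 0.668534…
%ΔP = (155 − 202) / [(202 + 155)/2] = -47/178.5 = -0.263305…
Arc Ed = %ΔQ / %ΔP = (14320/21420) / (-47/178.5) = -2.53900…

-2.539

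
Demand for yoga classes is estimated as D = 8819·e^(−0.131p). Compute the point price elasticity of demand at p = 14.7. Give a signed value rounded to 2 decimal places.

dD/dp = −0.131·D = -168.411. At p = 14.7, D = 1285.58.
Ed = (dD/dp)·(p/D) = (-168.411) × (14.7/1285.58) = -1.9257

-1.93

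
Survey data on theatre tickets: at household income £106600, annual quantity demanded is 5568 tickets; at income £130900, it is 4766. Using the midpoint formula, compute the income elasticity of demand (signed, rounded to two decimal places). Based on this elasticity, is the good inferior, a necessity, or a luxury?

-0.76; inferior

%ΔQ = (4766 − 5568)/[( 5568 + 4766)/2] = -802/5167 = -0.155215…
%ΔIncome = (130900 − 106600)/[( 106600 + 130900)/2] = 24300/118750 = 0.204631…
E_income = (-802/5167) / (24300/118750) = -0.7585…
E_income < 0 ⇒ inferior good.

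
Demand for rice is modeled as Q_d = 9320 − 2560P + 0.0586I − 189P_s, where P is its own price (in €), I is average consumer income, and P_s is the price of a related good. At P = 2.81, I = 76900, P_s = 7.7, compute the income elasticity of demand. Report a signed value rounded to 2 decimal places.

At the given values, Q_d = 9320 − 2560(2.81) + 0.0586(76900) − 189(7.7) = 5177.44.
∂Q_d/∂I = 0.0586.
E = (0.0586) × (76900/5177.44) = 0.8703…

0.87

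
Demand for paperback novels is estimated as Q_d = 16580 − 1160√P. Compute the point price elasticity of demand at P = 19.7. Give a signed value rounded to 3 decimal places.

dQ_d/dP = −1160/(2√P) = -130.676. At P = 19.7, Q_d = 11431.4.
Ed = (dQ_d/dP)·(P/Q_d) = (-130.676) × (19.7/11431.4) = -0.22519…

-0.225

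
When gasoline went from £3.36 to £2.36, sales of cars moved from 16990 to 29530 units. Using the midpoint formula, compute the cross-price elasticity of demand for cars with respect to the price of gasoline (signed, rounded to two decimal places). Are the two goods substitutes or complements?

-1.54; complements

%ΔQ_{cars} = (29530 − 16990)/avg = 12540/23260 = 0.539122…
%ΔP_{gasoline} = (2.36 − 3.36)/avg = -1/2.86 = -0.349650…
E_cross = (12540/23260) / (-1/2.86) = -1.5418…
E_cross < 0 ⇒ the goods are complements.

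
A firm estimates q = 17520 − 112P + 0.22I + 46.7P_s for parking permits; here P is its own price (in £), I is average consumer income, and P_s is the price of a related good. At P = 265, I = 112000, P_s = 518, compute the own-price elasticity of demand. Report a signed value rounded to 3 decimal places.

-0.809

At the given values, q = 17520 − 112(265) + 0.22(112000) + 46.7(518) = 36670.6.
∂q/∂P = −112.
E = (-112) × (265/36670.6) = -0.80936…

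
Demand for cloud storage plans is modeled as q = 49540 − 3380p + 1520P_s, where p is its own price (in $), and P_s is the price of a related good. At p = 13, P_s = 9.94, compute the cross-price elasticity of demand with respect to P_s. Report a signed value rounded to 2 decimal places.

At the given values, q = 49540 − 3380(13) + 1520(9.94) = 20708.8.
∂q/∂P_s = 1520.
E = (1520) × (9.94/20708.8) = 0.7295…

0.73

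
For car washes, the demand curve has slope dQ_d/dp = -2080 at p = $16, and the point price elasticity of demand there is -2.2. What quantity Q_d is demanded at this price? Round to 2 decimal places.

15127.27

Ed = (dQ_d/dp)·(p/Q_d) ⇒ Q_d = (dQ_d/dp)·p/Ed = (-2080)·16/(-2.2) = 15127.2727…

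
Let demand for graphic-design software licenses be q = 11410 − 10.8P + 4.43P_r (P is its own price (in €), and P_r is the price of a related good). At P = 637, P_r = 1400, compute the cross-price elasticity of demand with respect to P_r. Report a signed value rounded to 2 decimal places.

0.58

At the given values, q = 11410 − 10.8(637) + 4.43(1400) = 10732.4.
∂q/∂P_r = 4.43.
E = (4.43) × (1400/10732.4) = 0.5778…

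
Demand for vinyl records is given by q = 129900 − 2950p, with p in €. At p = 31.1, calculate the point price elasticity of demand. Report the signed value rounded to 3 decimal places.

dq/dp = −2950. At p = 31.1, q = 129900 − 2950(31.1) = 38155.
Ed = (dq/dp)·(p/q) = −2950 × (31.1/38155) = -2.40453…

-2.405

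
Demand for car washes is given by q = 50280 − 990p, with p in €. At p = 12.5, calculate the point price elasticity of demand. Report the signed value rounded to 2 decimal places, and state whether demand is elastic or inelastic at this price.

-0.33; inelastic

dq/dp = −990. At p = 12.5, q = 50280 − 990(12.5) = 37905.
Ed = (dq/dp)·(p/q) = −990 × (12.5/37905) = -0.3264…
|Ed| = 0.33 < 1, so demand is inelastic.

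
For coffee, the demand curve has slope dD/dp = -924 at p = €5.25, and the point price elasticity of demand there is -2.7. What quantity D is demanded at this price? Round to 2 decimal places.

1796.67

Ed = (dD/dp)·(p/D) ⇒ D = (dD/dp)·p/Ed = (-924)·5.25/(-2.7) = 1796.6666…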